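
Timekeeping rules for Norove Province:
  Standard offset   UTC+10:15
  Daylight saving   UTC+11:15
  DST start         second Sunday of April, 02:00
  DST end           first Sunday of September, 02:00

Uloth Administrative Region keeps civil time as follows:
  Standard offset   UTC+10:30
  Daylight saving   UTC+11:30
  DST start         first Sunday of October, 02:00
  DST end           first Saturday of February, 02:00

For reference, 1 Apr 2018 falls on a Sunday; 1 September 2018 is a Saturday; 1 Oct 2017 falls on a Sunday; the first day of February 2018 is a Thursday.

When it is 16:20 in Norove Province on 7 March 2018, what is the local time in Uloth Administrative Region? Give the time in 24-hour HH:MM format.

16:35

1 April 2018 is a Sunday, so the first Sunday is April 1 and the second is April 8.
1 September 2018 is a Saturday, so the first Sunday is September 2.
7 March 2018 is outside the daylight-saving period (8 April – 2 September), so Norove Province is on standard time, UTC+10:15.
16:20 Norove Province − 10h15m = 06:05 UTC.
1 October 2017 is a Sunday, so the first Sunday is October 1.
1 February 2018 is a Thursday, so the first Saturday is February 3.
At the standard offset (UTC+10:30), 06:05 UTC + 10h30m = 16:35 Uloth Administrative Region standard time.
The standard-time date in Uloth Administrative Region, 7 March 2018, is outside the daylight-saving period (1 October 2017 – 3 February 2018), so Uloth Administrative Region is on standard time, UTC+10:30.
06:05 UTC + 10h30m = 16:35 Uloth Administrative Region.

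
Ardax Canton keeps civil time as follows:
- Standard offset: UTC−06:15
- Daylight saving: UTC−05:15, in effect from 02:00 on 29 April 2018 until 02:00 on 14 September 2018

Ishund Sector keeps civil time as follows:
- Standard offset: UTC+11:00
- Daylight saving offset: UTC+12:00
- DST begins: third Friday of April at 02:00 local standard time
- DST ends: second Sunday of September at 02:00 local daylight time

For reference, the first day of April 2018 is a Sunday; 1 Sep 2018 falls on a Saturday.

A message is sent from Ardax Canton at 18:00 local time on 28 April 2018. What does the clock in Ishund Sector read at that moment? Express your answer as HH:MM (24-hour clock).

Daylight saving runs 29 April – 14 September; 28 April 2018 is outside that window, so Ardax Canton is on standard time at UTC−06:15.
18:00 Ardax Canton + 6h15m = 00:15 UTC (rolling into the next day, 29 April 2018).
1 April 2018 is a Sunday, so the first Friday is April 6 and the third is April 20.
1 September 2018 is a Saturday, so the first Sunday is September 2 and the second is September 9.
At the standard offset (UTC+11:00), 00:15 UTC + 11h = 11:15 Ishund Sector standard time.
Daylight saving runs 20 April – 9 September; the standard-time date in Ishund Sector, 29 April 2018, is inside that window, so Ishund Sector is at UTC+12:00.
00:15 UTC + 12h = 12:15 Ishund Sector.

12:15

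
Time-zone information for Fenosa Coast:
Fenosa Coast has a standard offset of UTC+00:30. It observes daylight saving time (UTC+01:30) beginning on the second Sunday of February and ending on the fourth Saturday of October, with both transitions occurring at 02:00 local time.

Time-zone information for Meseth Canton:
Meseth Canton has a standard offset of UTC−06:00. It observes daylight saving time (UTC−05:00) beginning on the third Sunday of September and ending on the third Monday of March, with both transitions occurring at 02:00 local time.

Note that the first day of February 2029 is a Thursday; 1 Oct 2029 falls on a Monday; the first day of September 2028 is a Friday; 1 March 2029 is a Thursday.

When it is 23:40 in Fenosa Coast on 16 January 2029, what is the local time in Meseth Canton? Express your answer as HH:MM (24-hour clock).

1 February 2029 is a Thursday, so the first Sunday is February 4 and the second is February 11.
1 October 2029 is a Monday, so the first Saturday is October 6 and the fourth is October 27.
16 January 2029 is outside the daylight-saving period (11 February – 27 October), so Fenosa Coast is on standard time, UTC+00:30.
23:40 Fenosa Coast − 0h30m = 23:10 UTC.
1 September 2028 is a Friday, so the first Sunday is September 3 and the third is September 17.
1 March 2029 is a Thursday, so the first Monday is March 5 and the third is March 19.
At the standard offset (UTC−06:00), 23:10 UTC − 6h = 17:10 Meseth Canton standard time.
The standard-time date in Meseth Canton, 16 January 2029, lies within the daylight-saving period (17 September 2028 – 19 March 2029), so Meseth Canton is on daylight time, UTC−05:00.
23:10 UTC − 5h = 18:10 Meseth Canton.

18:10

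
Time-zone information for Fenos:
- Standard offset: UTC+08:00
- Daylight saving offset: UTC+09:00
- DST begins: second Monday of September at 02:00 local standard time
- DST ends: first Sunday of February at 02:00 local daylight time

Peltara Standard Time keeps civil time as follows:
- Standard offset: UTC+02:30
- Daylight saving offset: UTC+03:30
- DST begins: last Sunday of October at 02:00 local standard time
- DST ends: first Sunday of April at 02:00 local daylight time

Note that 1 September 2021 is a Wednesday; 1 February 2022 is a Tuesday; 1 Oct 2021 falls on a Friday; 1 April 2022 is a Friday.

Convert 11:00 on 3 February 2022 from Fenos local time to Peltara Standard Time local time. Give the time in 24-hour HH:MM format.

1 September 2021 is a Wednesday, so the first Monday is September 6 and the second is September 13.
1 February 2022 is a Tuesday, so the first Sunday is February 6.
3 February 2022 falls between 13 September 2021 and 6 February 2022, so daylight saving is in effect and Fenos is at UTC+09:00.
11:00 Fenos − 9h = 02:00 UTC.
1 October 2021 is a Friday, so Sundays fall on 3, 10, 17, 24, 31; the last is October 31.
1 April 2022 is a Friday, so the first Sunday is April 3.
At the standard offset (UTC+02:30), 02:00 UTC + 2h30m = 04:30 Peltara Standard Time standard time.
The standard-time date in Peltara Standard Time, 3 February 2022, falls between 31 October 2021 and 3 April 2022, so daylight saving is in effect and Peltara Standard Time is at UTC+03:30.
02:00 UTC + 3h30m = 05:30 Peltara Standard Time.

05:30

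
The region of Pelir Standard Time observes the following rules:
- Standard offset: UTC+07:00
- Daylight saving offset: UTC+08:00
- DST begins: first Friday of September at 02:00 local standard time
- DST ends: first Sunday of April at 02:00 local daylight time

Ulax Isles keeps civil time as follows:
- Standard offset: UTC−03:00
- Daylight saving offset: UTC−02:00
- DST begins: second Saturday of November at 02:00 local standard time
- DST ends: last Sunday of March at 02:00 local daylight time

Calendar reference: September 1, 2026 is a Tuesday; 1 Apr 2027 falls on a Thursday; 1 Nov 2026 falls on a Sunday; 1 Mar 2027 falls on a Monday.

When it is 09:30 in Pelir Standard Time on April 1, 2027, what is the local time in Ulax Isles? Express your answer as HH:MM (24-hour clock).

22:30

1 September 2026 is a Tuesday, so the first Friday is September 4.
1 April 2027 is a Thursday, so the first Sunday is April 4.
April 1, 2027 lies within the daylight-saving period (4 September 2026 – 4 April 2027), so Pelir Standard Time is on daylight time, UTC+08:00.
09:30 Pelir Standard Time − 8h = 01:30 UTC.
1 November 2026 is a Sunday, so the first Saturday is November 7 and the second is November 14.
1 March 2027 is a Monday, so Sundays fall on 7, 14, 21, 28; the last is March 28.
At the standard offset (UTC−03:00), 01:30 UTC − 3h = 22:30 Ulax Isles standard time (rolling into the previous day, 31 March 2027).
The standard-time date in Ulax Isles, March 31, 2027, is outside the daylight-saving period (14 November 2026 – 28 March 2027), so Ulax Isles is on standard time, UTC−03:00.
01:30 UTC − 3h = 22:30 Ulax Isles (rolling into the previous day, 31 March 2027).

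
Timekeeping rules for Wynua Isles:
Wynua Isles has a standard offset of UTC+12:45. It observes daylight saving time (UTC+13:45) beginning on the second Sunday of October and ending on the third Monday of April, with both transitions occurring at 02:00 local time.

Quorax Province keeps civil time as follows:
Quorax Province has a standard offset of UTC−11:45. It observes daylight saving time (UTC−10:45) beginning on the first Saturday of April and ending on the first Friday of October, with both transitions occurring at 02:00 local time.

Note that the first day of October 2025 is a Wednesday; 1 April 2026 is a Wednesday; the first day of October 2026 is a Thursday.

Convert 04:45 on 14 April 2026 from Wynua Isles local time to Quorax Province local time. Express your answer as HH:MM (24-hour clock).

04:15

1 October 2025 is a Wednesday, so the first Sunday is October 5 and the second is October 12.
1 April 2026 is a Wednesday, so the first Monday is April 6 and the third is April 20.
14 April 2026 falls between 12 October 2025 and 20 April 2026, so daylight saving is in effect and Wynua Isles is at UTC+13:45.
04:45 Wynua Isles − 13h45m = 15:00 UTC (rolling into the previous day, 13 April 2026).
1 April 2026 is a Wednesday, so the first Saturday is April 4.
1 October 2026 is a Thursday, so the first Friday is October 2.
At the standard offset (UTC−11:45), 15:00 UTC − 11h45m = 03:15 Quorax Province standard time.
The standard-time date in Quorax Province, 13 April 2026, lies within the daylight-saving period (4 April – 2 October), so Quorax Province is on daylight time, UTC−10:45.
15:00 UTC − 10h45m = 04:15 Quorax Province.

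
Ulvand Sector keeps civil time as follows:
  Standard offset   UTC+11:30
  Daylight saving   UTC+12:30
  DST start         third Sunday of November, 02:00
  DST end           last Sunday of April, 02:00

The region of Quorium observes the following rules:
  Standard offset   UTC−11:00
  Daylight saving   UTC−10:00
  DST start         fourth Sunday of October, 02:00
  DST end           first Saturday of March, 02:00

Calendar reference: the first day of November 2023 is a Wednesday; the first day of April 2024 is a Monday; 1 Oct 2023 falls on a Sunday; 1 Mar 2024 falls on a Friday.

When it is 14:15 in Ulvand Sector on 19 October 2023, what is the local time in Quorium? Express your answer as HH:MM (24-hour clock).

1 November 2023 is a Wednesday, so the first Sunday is November 5 and the third is November 19.
1 April 2024 is a Monday, so Sundays fall on 7, 14, 21, 28; the last is April 28.
Daylight saving runs 19 November 2023 – 28 April 2024; 19 October 2023 is outside that window, so Ulvand Sector is on standard time at UTC+11:30.
14:15 Ulvand Sector − 11h30m = 02:45 UTC.
1 October 2023 is a Sunday, so the first Sunday is October 1 and the fourth is October 22.
1 March 2024 is a Friday, so the first Saturday is March 2.
At the standard offset (UTC−11:00), 02:45 UTC − 11h = 15:45 Quorium standard time (rolling into the previous day, 18 October 2023).
The standard-time date in Quorium, 18 October 2023, does not fall between 22 October 2023 and 2 March 2024, so daylight saving is not in effect and Quorium is at UTC−11:00.
02:45 UTC − 11h = 15:45 Quorium (rolling into the previous day, 18 October 2023).

15:45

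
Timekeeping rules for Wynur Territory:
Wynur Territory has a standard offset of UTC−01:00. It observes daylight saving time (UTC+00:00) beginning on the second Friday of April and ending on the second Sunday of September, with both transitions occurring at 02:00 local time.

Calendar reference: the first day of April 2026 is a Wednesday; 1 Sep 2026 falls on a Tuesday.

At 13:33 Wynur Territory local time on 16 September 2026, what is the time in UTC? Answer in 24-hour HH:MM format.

14:33

1 April 2026 is a Wednesday, so the first Friday is April 3 and the second is April 10.
1 September 2026 is a Tuesday, so the first Sunday is September 6 and the second is September 13.
Daylight saving runs 10 April – 13 September; 16 September 2026 is outside that window, so Wynur Territory is on standard time at UTC−01:00.
13:33 local + 1h = 14:33 UTC.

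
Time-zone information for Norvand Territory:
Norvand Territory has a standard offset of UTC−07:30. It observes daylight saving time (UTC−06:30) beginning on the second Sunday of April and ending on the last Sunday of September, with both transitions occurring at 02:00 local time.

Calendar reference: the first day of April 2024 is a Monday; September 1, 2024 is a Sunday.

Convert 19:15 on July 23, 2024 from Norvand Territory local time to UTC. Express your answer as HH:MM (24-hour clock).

01:45

1 April 2024 is a Monday, so the first Sunday is April 7 and the second is April 14.
1 September 2024 is a Sunday, so Sundays fall on 1, 8, 15, 22, 29; the last is September 29.
July 23, 2024 lies within the daylight-saving period (14 April – 29 September), so Norvand Territory is on daylight time, UTC−06:30.
19:15 local + 6h30m = 01:45 UTC (rolling into the next day, 24 July 2024).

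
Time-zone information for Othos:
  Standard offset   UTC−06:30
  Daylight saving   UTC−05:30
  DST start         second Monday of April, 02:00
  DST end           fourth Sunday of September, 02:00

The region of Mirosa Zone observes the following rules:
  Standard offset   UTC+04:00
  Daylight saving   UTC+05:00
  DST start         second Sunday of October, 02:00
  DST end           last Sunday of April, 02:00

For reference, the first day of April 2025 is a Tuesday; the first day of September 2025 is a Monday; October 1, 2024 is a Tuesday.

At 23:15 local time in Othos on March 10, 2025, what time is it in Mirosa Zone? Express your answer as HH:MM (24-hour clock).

1 April 2025 is a Tuesday, so the first Monday is April 7 and the second is April 14.
1 September 2025 is a Monday, so the first Sunday is September 7 and the fourth is September 28.
Daylight saving runs 14 April – 28 September; March 10, 2025 is outside that window, so Othos is on standard time at UTC−06:30.
23:15 Othos + 6h30m = 05:45 UTC (rolling into the next day, 11 March 2025).
1 October 2024 is a Tuesday, so the first Sunday is October 6 and the second is October 13.
1 April 2025 is a Tuesday, so Sundays fall on 6, 13, 20, 27; the last is April 27.
At the standard offset (UTC+04:00), 05:45 UTC + 4h = 09:45 Mirosa Zone standard time.
Daylight saving runs 13 October 2024 – 27 April 2025; the standard-time date in Mirosa Zone, March 11, 2025, is inside that window, so Mirosa Zone is at UTC+05:00.
05:45 UTC + 5h = 10:45 Mirosa Zone.

10:45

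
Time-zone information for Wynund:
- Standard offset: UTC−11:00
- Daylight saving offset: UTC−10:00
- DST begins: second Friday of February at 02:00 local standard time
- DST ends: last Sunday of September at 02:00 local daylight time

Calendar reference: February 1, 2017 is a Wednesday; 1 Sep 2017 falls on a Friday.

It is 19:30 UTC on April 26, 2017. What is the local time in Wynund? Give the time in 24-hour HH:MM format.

1 February 2017 is a Wednesday, so the first Friday is February 3 and the second is February 10.
1 September 2017 is a Friday, so Sundays fall on 3, 10, 17, 24; the last is September 24.
At the standard offset (UTC−11:00), 19:30 UTC − 11h = 08:30 Wynund standard time.
The standard-time date in Wynund, April 26, 2017, lies within the daylight-saving period (10 February – 24 September), so Wynund is on daylight time, UTC−10:00.
19:30 UTC − 10h = 09:30 local.

09:30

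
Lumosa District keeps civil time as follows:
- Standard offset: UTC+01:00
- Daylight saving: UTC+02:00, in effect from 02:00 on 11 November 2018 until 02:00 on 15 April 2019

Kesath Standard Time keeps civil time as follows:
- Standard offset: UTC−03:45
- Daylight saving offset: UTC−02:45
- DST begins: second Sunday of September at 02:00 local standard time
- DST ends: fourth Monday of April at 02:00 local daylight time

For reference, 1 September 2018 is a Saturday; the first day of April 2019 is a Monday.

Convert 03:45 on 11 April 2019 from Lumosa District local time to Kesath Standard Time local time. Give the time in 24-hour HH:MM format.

23:00

Daylight saving runs 11 November 2018 – 15 April 2019; 11 April 2019 is inside that window, so Lumosa District is at UTC+02:00.
03:45 Lumosa District − 2h = 01:45 UTC.
1 September 2018 is a Saturday, so the first Sunday is September 2 and the second is September 9.
1 April 2019 is a Monday, so the first Monday is April 1 and the fourth is April 22.
At the standard offset (UTC−03:45), 01:45 UTC − 3h45m = 22:00 Kesath Standard Time standard time (rolling into the previous day, 10 April 2019).
Daylight saving runs 9 September 2018 – 22 April 2019; the standard-time date in Kesath Standard Time, 10 April 2019, is inside that window, so Kesath Standard Time is at UTC−02:45.
01:45 UTC − 2h45m = 23:00 Kesath Standard Time (rolling into the previous day, 10 April 2019).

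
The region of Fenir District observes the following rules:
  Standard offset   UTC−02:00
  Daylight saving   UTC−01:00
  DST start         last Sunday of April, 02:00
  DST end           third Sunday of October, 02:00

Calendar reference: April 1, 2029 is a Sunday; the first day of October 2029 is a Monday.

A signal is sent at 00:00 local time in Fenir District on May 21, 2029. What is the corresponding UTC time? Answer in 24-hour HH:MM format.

1 April 2029 is a Sunday, so Sundays fall on 1, 8, 15, 22, 29; the last is April 29.
1 October 2029 is a Monday, so the first Sunday is October 7 and the third is October 21.
May 21, 2029 lies within the daylight-saving period (29 April – 21 October), so Fenir District is on daylight time, UTC−01:00.
00:00 local + 1h = 01:00 UTC.

01:00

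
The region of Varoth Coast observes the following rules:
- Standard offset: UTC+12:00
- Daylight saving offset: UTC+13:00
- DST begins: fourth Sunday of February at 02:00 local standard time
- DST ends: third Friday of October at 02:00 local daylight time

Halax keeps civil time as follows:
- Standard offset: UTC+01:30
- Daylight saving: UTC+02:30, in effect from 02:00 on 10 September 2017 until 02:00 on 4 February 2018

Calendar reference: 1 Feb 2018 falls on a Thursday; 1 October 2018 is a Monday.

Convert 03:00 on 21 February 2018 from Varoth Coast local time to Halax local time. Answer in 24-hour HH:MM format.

1 February 2018 is a Thursday, so the first Sunday is February 4 and the fourth is February 25.
1 October 2018 is a Monday, so the first Friday is October 5 and the third is October 19.
21 February 2018 does not fall between 25 February and 19 October, so daylight saving is not in effect and Varoth Coast is at UTC+12:00.
03:00 Varoth Coast − 12h = 15:00 UTC (rolling into the previous day, 20 February 2018).
At the standard offset (UTC+01:30), 15:00 UTC + 1h30m = 16:30 Halax standard time.
The standard-time date in Halax, 20 February 2018, does not fall between 10 September 2017 and 4 February 2018, so daylight saving is not in effect and Halax is at UTC+01:30.
15:00 UTC + 1h30m = 16:30 Halax.

16:30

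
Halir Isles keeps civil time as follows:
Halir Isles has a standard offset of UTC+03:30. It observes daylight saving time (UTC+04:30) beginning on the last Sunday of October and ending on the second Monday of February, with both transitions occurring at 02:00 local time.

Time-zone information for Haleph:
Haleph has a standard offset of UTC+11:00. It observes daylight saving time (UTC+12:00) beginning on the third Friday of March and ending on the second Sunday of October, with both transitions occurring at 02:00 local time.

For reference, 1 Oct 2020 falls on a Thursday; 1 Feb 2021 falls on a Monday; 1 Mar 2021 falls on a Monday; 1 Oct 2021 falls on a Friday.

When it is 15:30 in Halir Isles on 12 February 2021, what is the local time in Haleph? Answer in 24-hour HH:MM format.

1 October 2020 is a Thursday, so Sundays fall on 4, 11, 18, 25; the last is October 25.
1 February 2021 is a Monday, so the first Monday is February 1 and the second is February 8.
12 February 2021 does not fall between 25 October 2020 and 8 February 2021, so daylight saving is not in effect and Halir Isles is at UTC+03:30.
15:30 Halir Isles − 3h30m = 12:00 UTC.
1 March 2021 is a Monday, so the first Friday is March 5 and the third is March 19.
1 October 2021 is a Friday, so the first Sunday is October 3 and the second is October 10.
At the standard offset (UTC+11:00), 12:00 UTC + 11h = 23:00 Haleph standard time.
Daylight saving runs 19 March – 10 October; the standard-time date in Haleph, 12 February 2021, is outside that window, so Haleph is on standard time at UTC+11:00.
12:00 UTC + 11h = 23:00 Haleph.

23:00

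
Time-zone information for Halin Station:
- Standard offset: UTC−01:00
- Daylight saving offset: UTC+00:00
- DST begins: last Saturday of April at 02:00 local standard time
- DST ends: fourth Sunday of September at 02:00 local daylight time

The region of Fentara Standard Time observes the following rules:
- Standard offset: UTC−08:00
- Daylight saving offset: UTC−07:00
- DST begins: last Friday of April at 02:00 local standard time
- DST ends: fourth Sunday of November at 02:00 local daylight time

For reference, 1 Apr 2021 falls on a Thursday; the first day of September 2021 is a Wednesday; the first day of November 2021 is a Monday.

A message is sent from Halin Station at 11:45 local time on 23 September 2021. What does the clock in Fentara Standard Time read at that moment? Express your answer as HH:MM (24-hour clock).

1 April 2021 is a Thursday, so Saturdays fall on 3, 10, 17, 24; the last is April 24.
1 September 2021 is a Wednesday, so the first Sunday is September 5 and the fourth is September 26.
Daylight saving runs 24 April – 26 September; 23 September 2021 is inside that window, so Halin Station is at UTC+00:00.
11:45 Halin Station − 0h = 11:45 UTC.
1 April 2021 is a Thursday, so Fridays fall on 2, 9, 16, 23, 30; the last is April 30.
1 November 2021 is a Monday, so the first Sunday is November 7 and the fourth is November 28.
At the standard offset (UTC−08:00), 11:45 UTC − 8h = 03:45 Fentara Standard Time standard time.
The standard-time date in Fentara Standard Time, 23 September 2021, lies within the daylight-saving period (30 April – 28 November), so Fentara Standard Time is on daylight time, UTC−07:00.
11:45 UTC − 7h = 04:45 Fentara Standard Time.

04:45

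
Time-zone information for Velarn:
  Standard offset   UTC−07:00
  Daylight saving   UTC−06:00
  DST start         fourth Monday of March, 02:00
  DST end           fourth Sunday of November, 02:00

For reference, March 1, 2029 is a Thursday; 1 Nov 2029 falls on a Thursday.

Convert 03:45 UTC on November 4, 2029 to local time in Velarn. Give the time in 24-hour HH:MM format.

1 March 2029 is a Thursday, so the first Monday is March 5 and the fourth is March 26.
1 November 2029 is a Thursday, so the first Sunday is November 4 and the fourth is November 25.
At the standard offset (UTC−07:00), 03:45 UTC − 7h = 20:45 Velarn standard time (rolling into the previous day, 3 November 2029).
Daylight saving runs 26 March – 25 November; the standard-time date in Velarn, November 3, 2029, is inside that window, so Velarn is at UTC−06:00.
03:45 UTC − 6h = 21:45 local (rolling into the previous day, 3 November 2029).

21:45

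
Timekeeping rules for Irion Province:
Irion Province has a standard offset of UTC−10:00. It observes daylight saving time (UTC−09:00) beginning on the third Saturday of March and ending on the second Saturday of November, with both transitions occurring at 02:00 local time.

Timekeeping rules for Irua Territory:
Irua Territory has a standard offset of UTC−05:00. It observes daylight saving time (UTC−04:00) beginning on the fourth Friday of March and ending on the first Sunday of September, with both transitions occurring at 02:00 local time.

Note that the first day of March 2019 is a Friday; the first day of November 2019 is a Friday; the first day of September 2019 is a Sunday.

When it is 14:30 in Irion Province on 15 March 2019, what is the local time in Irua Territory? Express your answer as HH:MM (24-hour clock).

19:30

1 March 2019 is a Friday, so the first Saturday is March 2 and the third is March 16.
1 November 2019 is a Friday, so the first Saturday is November 2 and the second is November 9.
Daylight saving runs 16 March – 9 November; 15 March 2019 is outside that window, so Irion Province is on standard time at UTC−10:00.
14:30 Irion Province + 10h = 00:30 UTC (rolling into the next day, 16 March 2019).
1 March 2019 is a Friday, so the first Friday is March 1 and the fourth is March 22.
1 September 2019 is a Sunday, so the first Sunday is September 1.
At the standard offset (UTC−05:00), 00:30 UTC − 5h = 19:30 Irua Territory standard time (rolling into the previous day, 15 March 2019).
Daylight saving runs 22 March – 1 September; the standard-time date in Irua Territory, 15 March 2019, is outside that window, so Irua Territory is on standard time at UTC−05:00.
00:30 UTC − 5h = 19:30 Irua Territory (rolling into the previous day, 15 March 2019).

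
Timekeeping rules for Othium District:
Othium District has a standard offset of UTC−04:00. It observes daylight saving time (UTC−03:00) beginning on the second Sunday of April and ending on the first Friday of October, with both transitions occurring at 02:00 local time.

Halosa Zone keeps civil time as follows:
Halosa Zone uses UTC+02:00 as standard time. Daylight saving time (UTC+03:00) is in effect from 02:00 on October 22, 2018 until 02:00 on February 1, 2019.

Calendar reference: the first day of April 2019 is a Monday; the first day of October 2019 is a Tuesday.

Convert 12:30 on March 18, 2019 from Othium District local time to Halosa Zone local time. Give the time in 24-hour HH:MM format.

18:30

1 April 2019 is a Monday, so the first Sunday is April 7 and the second is April 14.
1 October 2019 is a Tuesday, so the first Friday is October 4.
March 18, 2019 is outside the daylight-saving period (14 April – 4 October), so Othium District is on standard time, UTC−04:00.
12:30 Othium District + 4h = 16:30 UTC.
At the standard offset (UTC+02:00), 16:30 UTC + 2h = 18:30 Halosa Zone standard time.
Daylight saving runs 22 October 2018 – 1 February 2019; the standard-time date in Halosa Zone, March 18, 2019, is outside that window, so Halosa Zone is on standard time at UTC+02:00.
16:30 UTC + 2h = 18:30 Halosa Zone.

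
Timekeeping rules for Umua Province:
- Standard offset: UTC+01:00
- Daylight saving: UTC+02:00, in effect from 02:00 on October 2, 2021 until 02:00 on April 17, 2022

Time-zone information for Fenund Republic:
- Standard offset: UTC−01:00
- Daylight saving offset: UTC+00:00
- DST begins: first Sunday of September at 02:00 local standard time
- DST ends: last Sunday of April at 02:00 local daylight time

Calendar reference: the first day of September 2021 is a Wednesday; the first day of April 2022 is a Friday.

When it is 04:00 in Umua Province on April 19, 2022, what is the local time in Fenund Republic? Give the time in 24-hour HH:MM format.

03:00

April 19, 2022 does not fall between 2 October 2021 and 17 April 2022, so daylight saving is not in effect and Umua Province is at UTC+01:00.
04:00 Umua Province − 1h = 03:00 UTC.
1 September 2021 is a Wednesday, so the first Sunday is September 5.
1 April 2022 is a Friday, so Sundays fall on 3, 10, 17, 24; the last is April 24.
At the standard offset (UTC−01:00), 03:00 UTC − 1h = 02:00 Fenund Republic standard time.
Daylight saving runs 5 September 2021 – 24 April 2022; the standard-time date in Fenund Republic, April 19, 2022, is inside that window, so Fenund Republic is at UTC+00:00.
03:00 UTC + 0h = 03:00 Fenund Republic.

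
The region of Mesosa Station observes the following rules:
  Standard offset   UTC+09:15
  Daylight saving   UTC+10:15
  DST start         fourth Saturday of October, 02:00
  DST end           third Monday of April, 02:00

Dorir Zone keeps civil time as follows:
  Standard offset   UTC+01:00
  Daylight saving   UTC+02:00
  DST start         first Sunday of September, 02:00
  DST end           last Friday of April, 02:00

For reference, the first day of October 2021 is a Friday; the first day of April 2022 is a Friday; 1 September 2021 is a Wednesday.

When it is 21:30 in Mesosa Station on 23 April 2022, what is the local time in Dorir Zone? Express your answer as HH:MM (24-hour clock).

14:15

1 October 2021 is a Friday, so the first Saturday is October 2 and the fourth is October 23.
1 April 2022 is a Friday, so the first Monday is April 4 and the third is April 18.
Daylight saving runs 23 October 2021 – 18 April 2022; 23 April 2022 is outside that window, so Mesosa Station is on standard time at UTC+09:15.
21:30 Mesosa Station − 9h15m = 12:15 UTC.
1 September 2021 is a Wednesday, so the first Sunday is September 5.
1 April 2022 is a Friday, so Fridays fall on 1, 8, 15, 22, 29; the last is April 29.
At the standard offset (UTC+01:00), 12:15 UTC + 1h = 13:15 Dorir Zone standard time.
The standard-time date in Dorir Zone, 23 April 2022, falls between 5 September 2021 and 29 April 2022, so daylight saving is in effect and Dorir Zone is at UTC+02:00.
12:15 UTC + 2h = 14:15 Dorir Zone.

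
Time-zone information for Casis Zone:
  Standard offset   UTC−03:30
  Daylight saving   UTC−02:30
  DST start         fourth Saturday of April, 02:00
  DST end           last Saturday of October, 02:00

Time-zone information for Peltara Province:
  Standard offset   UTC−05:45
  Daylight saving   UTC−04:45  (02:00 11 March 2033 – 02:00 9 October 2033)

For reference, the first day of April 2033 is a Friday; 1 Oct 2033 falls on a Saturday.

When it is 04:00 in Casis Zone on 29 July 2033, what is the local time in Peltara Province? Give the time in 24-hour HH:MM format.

01:45

1 April 2033 is a Friday, so the first Saturday is April 2 and the fourth is April 23.
1 October 2033 is a Saturday, so Saturdays fall on 1, 8, 15, 22, 29; the last is October 29.
29 July 2033 falls between 23 April and 29 October, so daylight saving is in effect and Casis Zone is at UTC−02:30.
04:00 Casis Zone + 2h30m = 06:30 UTC.
At the standard offset (UTC−05:45), 06:30 UTC − 5h45m = 00:45 Peltara Province standard time.
Daylight saving runs 11 March – 9 October; the standard-time date in Peltara Province, 29 July 2033, is inside that window, so Peltara Province is at UTC−04:45.
06:30 UTC − 4h45m = 01:45 Peltara Province.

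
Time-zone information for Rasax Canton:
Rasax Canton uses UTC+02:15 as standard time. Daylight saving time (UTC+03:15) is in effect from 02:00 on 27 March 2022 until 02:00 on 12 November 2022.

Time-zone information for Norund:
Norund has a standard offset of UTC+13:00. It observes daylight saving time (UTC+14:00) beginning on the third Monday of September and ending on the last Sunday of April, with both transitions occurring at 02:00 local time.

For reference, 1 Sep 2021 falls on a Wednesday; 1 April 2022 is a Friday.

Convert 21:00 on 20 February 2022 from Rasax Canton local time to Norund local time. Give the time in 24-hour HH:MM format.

08:45

20 February 2022 does not fall between 27 March and 12 November, so daylight saving is not in effect and Rasax Canton is at UTC+02:15.
21:00 Rasax Canton − 2h15m = 18:45 UTC.
1 September 2021 is a Wednesday, so the first Monday is September 6 and the third is September 20.
1 April 2022 is a Friday, so Sundays fall on 3, 10, 17, 24; the last is April 24.
At the standard offset (UTC+13:00), 18:45 UTC + 13h = 07:45 Norund standard time (rolling into the next day, 21 February 2022).
The standard-time date in Norund, 21 February 2022, falls between 20 September 2021 and 24 April 2022, so daylight saving is in effect and Norund is at UTC+14:00.
18:45 UTC + 14h = 08:45 Norund (rolling into the next day, 21 February 2022).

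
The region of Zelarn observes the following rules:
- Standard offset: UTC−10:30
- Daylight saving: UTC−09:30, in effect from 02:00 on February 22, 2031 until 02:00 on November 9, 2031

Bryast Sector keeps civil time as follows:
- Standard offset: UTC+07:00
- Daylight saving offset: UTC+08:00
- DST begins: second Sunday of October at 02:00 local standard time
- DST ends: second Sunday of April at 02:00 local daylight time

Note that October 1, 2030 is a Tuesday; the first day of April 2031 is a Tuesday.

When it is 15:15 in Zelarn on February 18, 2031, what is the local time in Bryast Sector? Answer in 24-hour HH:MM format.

February 18, 2031 is outside the daylight-saving period (22 February – 9 November), so Zelarn is on standard time, UTC−10:30.
15:15 Zelarn + 10h30m = 01:45 UTC (rolling into the next day, 19 February 2031).
1 October 2030 is a Tuesday, so the first Sunday is October 6 and the second is October 13.
1 April 2031 is a Tuesday, so the first Sunday is April 6 and the second is April 13.
At the standard offset (UTC+07:00), 01:45 UTC + 7h = 08:45 Bryast Sector standard time.
Daylight saving runs 13 October 2030 – 13 April 2031; the standard-time date in Bryast Sector, February 19, 2031, is inside that window, so Bryast Sector is at UTC+08:00.
01:45 UTC + 8h = 09:45 Bryast Sector.

09:45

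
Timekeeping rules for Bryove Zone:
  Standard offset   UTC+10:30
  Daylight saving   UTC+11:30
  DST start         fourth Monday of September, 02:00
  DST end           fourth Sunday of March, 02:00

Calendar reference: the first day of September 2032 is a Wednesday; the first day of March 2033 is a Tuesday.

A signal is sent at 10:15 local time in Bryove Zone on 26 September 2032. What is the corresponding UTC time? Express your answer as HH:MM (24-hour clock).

1 September 2032 is a Wednesday, so the first Monday is September 6 and the fourth is September 27.
1 March 2033 is a Tuesday, so the first Sunday is March 6 and the fourth is March 27.
Daylight saving runs 27 September 2032 – 27 March 2033; 26 September 2032 is outside that window, so Bryove Zone is on standard time at UTC+10:30.
10:15 local − 10h30m = 23:45 UTC (rolling into the previous day, 25 September 2032).

23:45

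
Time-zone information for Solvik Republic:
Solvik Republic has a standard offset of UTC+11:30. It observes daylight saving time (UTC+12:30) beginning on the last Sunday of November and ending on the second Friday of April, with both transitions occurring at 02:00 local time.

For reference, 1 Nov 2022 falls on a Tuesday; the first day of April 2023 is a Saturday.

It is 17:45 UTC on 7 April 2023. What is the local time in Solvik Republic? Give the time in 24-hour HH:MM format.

06:15

1 November 2022 is a Tuesday, so Sundays fall on 6, 13, 20, 27; the last is November 27.
1 April 2023 is a Saturday, so the first Friday is April 7 and the second is April 14.
At the standard offset (UTC+11:30), 17:45 UTC + 11h30m = 05:15 Solvik Republic standard time (rolling into the next day, 8 April 2023).
Daylight saving runs 27 November 2022 – 14 April 2023; the standard-time date in Solvik Republic, 8 April 2023, is inside that window, so Solvik Republic is at UTC+12:30.
17:45 UTC + 12h30m = 06:15 local (rolling into the next day, 8 April 2023).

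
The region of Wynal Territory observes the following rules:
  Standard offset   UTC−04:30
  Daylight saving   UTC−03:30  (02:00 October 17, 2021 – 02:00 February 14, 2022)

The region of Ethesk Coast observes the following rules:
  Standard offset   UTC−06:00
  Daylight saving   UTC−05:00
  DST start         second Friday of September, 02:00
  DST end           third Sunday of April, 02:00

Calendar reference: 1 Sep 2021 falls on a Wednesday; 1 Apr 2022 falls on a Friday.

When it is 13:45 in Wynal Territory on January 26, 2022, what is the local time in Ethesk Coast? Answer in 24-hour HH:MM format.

12:15

January 26, 2022 falls between 17 October 2021 and 14 February 2022, so daylight saving is in effect and Wynal Territory is at UTC−03:30.
13:45 Wynal Territory + 3h30m = 17:15 UTC.
1 September 2021 is a Wednesday, so the first Friday is September 3 and the second is September 10.
1 April 2022 is a Friday, so the first Sunday is April 3 and the third is April 17.
At the standard offset (UTC−06:00), 17:15 UTC − 6h = 11:15 Ethesk Coast standard time.
The standard-time date in Ethesk Coast, January 26, 2022, falls between 10 September 2021 and 17 April 2022, so daylight saving is in effect and Ethesk Coast is at UTC−05:00.
17:15 UTC − 5h = 12:15 Ethesk Coast.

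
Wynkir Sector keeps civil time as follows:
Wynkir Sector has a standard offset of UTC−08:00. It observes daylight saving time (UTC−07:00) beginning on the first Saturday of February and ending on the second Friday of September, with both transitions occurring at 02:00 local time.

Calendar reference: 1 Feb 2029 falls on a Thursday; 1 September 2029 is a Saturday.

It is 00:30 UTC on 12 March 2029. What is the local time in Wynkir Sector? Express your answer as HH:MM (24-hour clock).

1 February 2029 is a Thursday, so the first Saturday is February 3.
1 September 2029 is a Saturday, so the first Friday is September 7 and the second is September 14.
At the standard offset (UTC−08:00), 00:30 UTC − 8h = 16:30 Wynkir Sector standard time (rolling into the previous day, 11 March 2029).
The standard-time date in Wynkir Sector, 11 March 2029, falls between 3 February and 14 September, so daylight saving is in effect and Wynkir Sector is at UTC−07:00.
00:30 UTC − 7h = 17:30 local (rolling into the previous day, 11 March 2029).

17:30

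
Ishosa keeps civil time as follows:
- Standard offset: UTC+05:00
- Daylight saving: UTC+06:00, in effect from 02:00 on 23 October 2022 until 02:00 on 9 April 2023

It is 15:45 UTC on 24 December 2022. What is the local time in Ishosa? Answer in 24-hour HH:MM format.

At the standard offset (UTC+05:00), 15:45 UTC + 5h = 20:45 Ishosa standard time.
Daylight saving runs 23 October 2022 – 9 April 2023; the standard-time date in Ishosa, 24 December 2022, is inside that window, so Ishosa is at UTC+06:00.
15:45 UTC + 6h = 21:45 local.

21:45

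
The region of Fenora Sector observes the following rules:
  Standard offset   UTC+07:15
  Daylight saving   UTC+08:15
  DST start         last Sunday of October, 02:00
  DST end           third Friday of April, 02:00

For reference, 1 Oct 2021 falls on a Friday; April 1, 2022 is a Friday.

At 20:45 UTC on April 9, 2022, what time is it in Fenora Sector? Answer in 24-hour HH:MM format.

05:00

1 October 2021 is a Friday, so Sundays fall on 3, 10, 17, 24, 31; the last is October 31.
1 April 2022 is a Friday, so the first Friday is April 1 and the third is April 15.
At the standard offset (UTC+07:15), 20:45 UTC + 7h15m = 04:00 Fenora Sector standard time (rolling into the next day, 10 April 2022).
The standard-time date in Fenora Sector, April 10, 2022, falls between 31 October 2021 and 15 April 2022, so daylight saving is in effect and Fenora Sector is at UTC+08:15.
20:45 UTC + 8h15m = 05:00 local (rolling into the next day, 10 April 2022).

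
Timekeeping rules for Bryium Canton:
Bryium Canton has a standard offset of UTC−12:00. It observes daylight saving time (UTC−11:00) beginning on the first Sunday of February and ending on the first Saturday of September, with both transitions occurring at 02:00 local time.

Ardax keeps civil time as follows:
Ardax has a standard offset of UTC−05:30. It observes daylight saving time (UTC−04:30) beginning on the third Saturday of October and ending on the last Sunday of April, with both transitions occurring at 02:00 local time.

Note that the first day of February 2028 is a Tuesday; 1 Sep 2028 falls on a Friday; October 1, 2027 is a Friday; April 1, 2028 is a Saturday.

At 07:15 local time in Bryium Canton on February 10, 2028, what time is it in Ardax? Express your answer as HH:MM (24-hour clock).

1 February 2028 is a Tuesday, so the first Sunday is February 6.
1 September 2028 is a Friday, so the first Saturday is September 2.
Daylight saving runs 6 February – 2 September; February 10, 2028 is inside that window, so Bryium Canton is at UTC−11:00.
07:15 Bryium Canton + 11h = 18:15 UTC.
1 October 2027 is a Friday, so the first Saturday is October 2 and the third is October 16.
1 April 2028 is a Saturday, so Sundays fall on 2, 9, 16, 23, 30; the last is April 30.
At the standard offset (UTC−05:30), 18:15 UTC − 5h30m = 12:45 Ardax standard time.
The standard-time date in Ardax, February 10, 2028, falls between 16 October 2027 and 30 April 2028, so daylight saving is in effect and Ardax is at UTC−04:30.
18:15 UTC − 4h30m = 13:45 Ardax.

13:45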